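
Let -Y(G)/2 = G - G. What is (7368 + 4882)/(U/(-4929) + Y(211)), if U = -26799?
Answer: 20126750/8933 ≈ 2253.1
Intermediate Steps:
Y(G) = 0 (Y(G) = -2*(G - G) = -2*0 = 0)
(7368 + 4882)/(U/(-4929) + Y(211)) = (7368 + 4882)/(-26799/(-4929) + 0) = 12250/(-26799*(-1/4929) + 0) = 12250/(8933/1643 + 0) = 12250/(8933/1643) = 12250*(1643/8933) = 20126750/8933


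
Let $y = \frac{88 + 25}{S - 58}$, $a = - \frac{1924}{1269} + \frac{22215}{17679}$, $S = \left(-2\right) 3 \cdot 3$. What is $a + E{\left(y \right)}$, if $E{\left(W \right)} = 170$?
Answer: $\frac{1269355703}{7478217} \approx 169.74$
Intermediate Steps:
$S = -18$ ($S = \left(-6\right) 3 = -18$)
$a = - \frac{1941187}{7478217}$ ($a = \left(-1924\right) \frac{1}{1269} + 22215 \cdot \frac{1}{17679} = - \frac{1924}{1269} + \frac{7405}{5893} = - \frac{1941187}{7478217} \approx -0.25958$)
$y = - \frac{113}{76}$ ($y = \frac{88 + 25}{-18 - 58} = \frac{113}{-76} = 113 \left(- \frac{1}{76}\right) = - \frac{113}{76} \approx -1.4868$)
$a + E{\left(y \right)} = - \frac{1941187}{7478217} + 170 = \frac{1269355703}{7478217}$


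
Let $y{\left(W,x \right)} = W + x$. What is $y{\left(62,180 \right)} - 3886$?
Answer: $-3644$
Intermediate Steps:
$y{\left(62,180 \right)} - 3886 = \left(62 + 180\right) - 3886 = 242 - 3886 = -3644$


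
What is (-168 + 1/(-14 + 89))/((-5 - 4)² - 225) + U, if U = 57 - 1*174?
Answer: -1251001/10800 ≈ -115.83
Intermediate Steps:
U = -117 (U = 57 - 174 = -117)
(-168 + 1/(-14 + 89))/((-5 - 4)² - 225) + U = (-168 + 1/(-14 + 89))/((-5 - 4)² - 225) - 117 = (-168 + 1/75)/((-9)² - 225) - 117 = (-168 + 1/75)/(81 - 225) - 117 = -12599/75/(-144) - 117 = -12599/75*(-1/144) - 117 = 12599/10800 - 117 = -1251001/10800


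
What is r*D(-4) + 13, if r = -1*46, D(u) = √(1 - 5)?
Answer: 13 - 92*I ≈ 13.0 - 92.0*I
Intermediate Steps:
D(u) = 2*I (D(u) = √(-4) = 2*I)
r = -46
r*D(-4) + 13 = -92*I + 13 = 13 - 92*I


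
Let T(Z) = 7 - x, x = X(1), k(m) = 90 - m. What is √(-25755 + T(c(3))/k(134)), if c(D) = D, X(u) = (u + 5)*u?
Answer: I*√12465431/22 ≈ 160.48*I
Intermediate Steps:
X(u) = u*(5 + u) (X(u) = (5 + u)*u = u*(5 + u))
x = 6 (x = 1*(5 + 1) = 1*6 = 6)
T(Z) = 1 (T(Z) = 7 - 1*6 = 7 - 6 = 1)
√(-25755 + T(c(3))/k(134)) = √(-25755 + 1/(90 - 1*134)) = √(-25755 + 1/(90 - 134)) = √(-25755 + 1/(-44)) = √(-25755 + 1*(-1/44)) = √(-25755 - 1/44) = √(-1133221/44) = I*√12465431/22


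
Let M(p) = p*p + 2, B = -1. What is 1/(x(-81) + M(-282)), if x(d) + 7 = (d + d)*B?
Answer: 1/79681 ≈ 1.2550e-5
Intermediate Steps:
x(d) = -7 - 2*d (x(d) = -7 + (d + d)*(-1) = -7 + (2*d)*(-1) = -7 - 2*d)
M(p) = 2 + p² (M(p) = p² + 2 = 2 + p²)
1/(x(-81) + M(-282)) = 1/((-7 - 2*(-81)) + (2 + (-282)²)) = 1/((-7 + 162) + (2 + 79524)) = 1/(155 + 79526) = 1/79681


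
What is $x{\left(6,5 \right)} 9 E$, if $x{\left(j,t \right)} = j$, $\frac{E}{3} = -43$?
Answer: $-6966$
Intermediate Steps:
$E = -129$ ($E = 3 \left(-43\right) = -129$)
$x{\left(6,5 \right)} 9 E = 6 \cdot 9 \left(-129\right) = 54 \left(-129\right) = -6966$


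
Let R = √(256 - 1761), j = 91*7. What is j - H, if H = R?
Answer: 637 - I*√1505 ≈ 637.0 - 38.794*I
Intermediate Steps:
j = 637
R = I*√1505 (R = √(-1505) = I*√1505 ≈ 38.794*I)
H = I*√1505 ≈ 38.794*I
j - H = 637 - I*√1505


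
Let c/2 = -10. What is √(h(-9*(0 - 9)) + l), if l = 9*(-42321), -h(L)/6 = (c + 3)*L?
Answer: 3*I*√41403 ≈ 610.43*I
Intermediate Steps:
c = -20 (c = 2*(-10) = -20)
h(L) = 102*L (h(L) = -6*(-20 + 3)*L = -(-102)*L = 102*L)
l = -380889
√(h(-9*(0 - 9)) + l) = √(102*(-9*(0 - 9)) - 380889) = √(102*(-9*(-9)) - 380889) = √(102*81 - 380889) = √(8262 - 380889) = √(-372627) = 3*I*√41403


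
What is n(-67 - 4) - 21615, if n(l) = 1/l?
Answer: -1534666/71 ≈ -21615.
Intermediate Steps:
n(-67 - 4) - 21615 = 1/(-67 - 4) - 21615 = 1/(-71) - 21615 = -1/71 - 21615 = -1534666/71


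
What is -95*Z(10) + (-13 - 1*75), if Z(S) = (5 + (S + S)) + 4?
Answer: -2843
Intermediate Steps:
Z(S) = 9 + 2*S (Z(S) = (5 + 2*S) + 4 = 9 + 2*S)
-95*Z(10) + (-13 - 1*75) = -95*(9 + 2*10) + (-13 - 1*75) = -95*(9 + 20) + (-13 - 75) = -95*29 - 88 = -2755 - 88 = -2843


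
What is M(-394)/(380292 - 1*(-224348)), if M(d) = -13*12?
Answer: -39/151160 ≈ -0.00025800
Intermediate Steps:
M(d) = -156
M(-394)/(380292 - 1*(-224348)) = -156/(380292 - 1*(-224348)) = -156/(380292 + 224348) = -156/604640 = -156*1/604640 = -39/151160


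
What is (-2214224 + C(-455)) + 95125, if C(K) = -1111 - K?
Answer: -2119755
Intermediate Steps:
(-2214224 + C(-455)) + 95125 = (-2214224 + (-1111 - 1*(-455))) + 95125 = (-2214224 + (-1111 + 455)) + 95125 = (-2214224 - 656) + 95125 = -2214880 + 95125 = -2119755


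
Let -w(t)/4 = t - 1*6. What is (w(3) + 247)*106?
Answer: 27454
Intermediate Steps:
w(t) = 24 - 4*t (w(t) = -4*(t - 1*6) = -4*(t - 6) = -4*(-6 + t) = 24 - 4*t)
(w(3) + 247)*106 = ((24 - 4*3) + 247)*106 = ((24 - 12) + 247)*106 = (12 + 247)*106 = 259*106 = 27454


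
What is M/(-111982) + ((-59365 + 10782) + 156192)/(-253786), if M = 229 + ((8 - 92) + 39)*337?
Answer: -317681667/1093056302 ≈ -0.29064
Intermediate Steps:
M = -14936 (M = 229 + (-84 + 39)*337 = 229 - 45*337 = 229 - 15165 = -14936)
M/(-111982) + ((-59365 + 10782) + 156192)/(-253786) = -14936/(-111982) + ((-59365 + 10782) + 156192)/(-253786) = -14936*(-1/111982) + (-48583 + 156192)*(-1/253786) = 7468/55991 + 107609*(-1/253786) = 7468/55991 - 107609/253786 = -317681667/1093056302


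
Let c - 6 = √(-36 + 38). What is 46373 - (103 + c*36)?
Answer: 46054 - 36*√2 ≈ 46003.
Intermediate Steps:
c = 6 + √2 (c = 6 + √(-36 + 38) = 6 + √2 ≈ 7.4142)
46373 - (103 + c*36) = 46373 - (103 + (6 + √2)*36) = 46373 - (103 + (216 + 36*√2)) = 46373 - (319 + 36*√2) = 46373 + (-319 - 36*√2) = 46054 - 36*√2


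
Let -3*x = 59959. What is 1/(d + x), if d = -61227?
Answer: -3/243640 ≈ -1.2313e-5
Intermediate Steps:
x = -59959/3 (x = -1/3*59959 = -59959/3 ≈ -19986.)
1/(d + x) = 1/(-61227 - 59959/3) = 1/(-243640/3) = -3/243640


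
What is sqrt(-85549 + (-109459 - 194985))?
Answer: I*sqrt(389993) ≈ 624.49*I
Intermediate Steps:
sqrt(-85549 + (-109459 - 194985)) = sqrt(-85549 - 304444) = sqrt(-389993) = I*sqrt(389993)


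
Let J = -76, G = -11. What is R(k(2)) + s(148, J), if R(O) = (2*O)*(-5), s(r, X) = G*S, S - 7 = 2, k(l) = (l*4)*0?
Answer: -99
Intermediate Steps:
k(l) = 0 (k(l) = (4*l)*0 = 0)
S = 9 (S = 7 + 2 = 9)
s(r, X) = -99 (s(r, X) = -11*9 = -99)
R(O) = -10*O
R(k(2)) + s(148, J) = -10*0 - 99 = 0 - 99 = -99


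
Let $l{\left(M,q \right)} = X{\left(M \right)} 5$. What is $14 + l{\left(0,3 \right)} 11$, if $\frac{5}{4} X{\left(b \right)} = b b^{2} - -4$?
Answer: $190$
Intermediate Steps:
$X{\left(b \right)} = \frac{16}{5} + \frac{4 b^{3}}{5}$ ($X{\left(b \right)} = \frac{4 \left(b b^{2} - -4\right)}{5} = \frac{4 \left(b^{3} + 4\right)}{5} = \frac{4 \left(4 + b^{3}\right)}{5} = \frac{16}{5} + \frac{4 b^{3}}{5}$)
$l{\left(M,q \right)} = 16 + 4 M^{3}$ ($l{\left(M,q \right)} = \left(\frac{16}{5} + \frac{4 M^{3}}{5}\right) 5 = 16 + 4 M^{3}$)
$14 + l{\left(0,3 \right)} 11 = 14 + \left(16 + 4 \cdot 0^{3}\right) 11 = 14 + \left(16 + 4 \cdot 0\right) 11 = 14 + \left(16 + 0\right) 11 = 14 + 16 \cdot 11 = 14 + 176 = 190$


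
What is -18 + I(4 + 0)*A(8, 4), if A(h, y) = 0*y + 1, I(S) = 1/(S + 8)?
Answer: -215/12 ≈ -17.917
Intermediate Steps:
I(S) = 1/(8 + S)
A(h, y) = 1 (A(h, y) = 0 + 1 = 1)
-18 + I(4 + 0)*A(8, 4) = -18 + 1/(8 + (4 + 0)) = -18 + 1/(8 + 4) = -18 + 1/12 = -215/12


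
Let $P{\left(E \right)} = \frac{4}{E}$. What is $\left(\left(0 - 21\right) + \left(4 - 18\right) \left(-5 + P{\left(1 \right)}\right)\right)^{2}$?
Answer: $49$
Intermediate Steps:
$\left(\left(0 - 21\right) + \left(4 - 18\right) \left(-5 + P{\left(1 \right)}\right)\right)^{2} = \left(\left(0 - 21\right) + \left(4 - 18\right) \left(-5 + \frac{4}{1}\right)\right)^{2} = \left(\left(0 - 21\right) - 14 \left(-5 + 4 \cdot 1\right)\right)^{2} = \left(\left(0 - 21\right) - 14 \left(-5 + 4\right)\right)^{2} = \left(-21 - -14\right)^{2} = \left(-21 + 14\right)^{2} = \left(-7\right)^{2} = 49$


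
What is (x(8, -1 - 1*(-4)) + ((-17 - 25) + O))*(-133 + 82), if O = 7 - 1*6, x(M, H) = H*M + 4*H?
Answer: 255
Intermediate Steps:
x(M, H) = 4*H + H*M
O = 1 (O = 7 - 6 = 1)
(x(8, -1 - 1*(-4)) + ((-17 - 25) + O))*(-133 + 82) = ((-1 - 1*(-4))*(4 + 8) + ((-17 - 25) + 1))*(-133 + 82) = ((-1 + 4)*12 + (-42 + 1))*(-51) = (3*12 - 41)*(-51) = (36 - 41)*(-51) = -5*(-51) = 255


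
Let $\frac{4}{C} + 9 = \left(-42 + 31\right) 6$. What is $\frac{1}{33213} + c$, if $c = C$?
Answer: $- \frac{14753}{276775} \approx -0.053303$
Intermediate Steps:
$C = - \frac{4}{75}$ ($C = \frac{4}{-9 + \left(-42 + 31\right) 6} = \frac{4}{-9 - 66} = \frac{4}{-75} = 4 \left(- \frac{1}{75}\right) = - \frac{4}{75} \approx -0.053333$)
$c = - \frac{4}{75} \approx -0.053333$
$\frac{1}{33213} + c = \frac{1}{33213} - \frac{4}{75} = - \frac{14753}{276775}$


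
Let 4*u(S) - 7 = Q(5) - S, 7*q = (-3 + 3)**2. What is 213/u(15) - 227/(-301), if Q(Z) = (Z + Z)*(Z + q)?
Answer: 6333/301 ≈ 21.040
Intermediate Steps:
q = 0 (q = (-3 + 3)**2/7 = (1/7)*0**2 = (1/7)*0 = 0)
Q(Z) = 2*Z**2 (Q(Z) = (Z + Z)*(Z + 0) = (2*Z)*Z = 2*Z**2)
u(S) = 57/4 - S/4 (u(S) = 7/4 + (2*5**2 - S)/4 = 7/4 + (2*25 - S)/4 = 7/4 + (50 - S)/4 = 7/4 + (25/2 - S/4) = 57/4 - S/4)
213/u(15) - 227/(-301) = 213/(57/4 - 1/4*15) - 227/(-301) = 213/(57/4 - 15/4) - 227*(-1/301) = 213/(21/2) + 227/301 = 213*(2/21) + 227/301 = 142/7 + 227/301 = 6333/301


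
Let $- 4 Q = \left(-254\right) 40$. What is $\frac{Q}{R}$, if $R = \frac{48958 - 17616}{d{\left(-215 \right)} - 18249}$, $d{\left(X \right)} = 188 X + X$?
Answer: $- \frac{74782680}{15671} \approx -4772.0$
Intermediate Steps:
$d{\left(X \right)} = 189 X$
$Q = 2540$ ($Q = - \frac{\left(-254\right) 40}{4} = \left(- \frac{1}{4}\right) \left(-10160\right) = 2540$)
$R = - \frac{15671}{29442}$ ($R = \frac{48958 - 17616}{189 \left(-215\right) - 18249} = \frac{31342}{-40635 - 18249} = \frac{31342}{-58884} = 31342 \left(- \frac{1}{58884}\right) = - \frac{15671}{29442} \approx -0.53227$)
$\frac{Q}{R} = \frac{2540}{- \frac{15671}{29442}} = 2540 \left(- \frac{29442}{15671}\right) = - \frac{74782680}{15671}$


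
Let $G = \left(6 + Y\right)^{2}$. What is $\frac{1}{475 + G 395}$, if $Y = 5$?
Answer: $\frac{1}{48270} \approx 2.0717 \cdot 10^{-5}$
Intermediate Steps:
$G = 121$ ($G = \left(6 + 5\right)^{2} = 11^{2} = 121$)
$\frac{1}{475 + G 395} = \frac{1}{475 + 121 \cdot 395} = \frac{1}{475 + 47795} = \frac{1}{48270}$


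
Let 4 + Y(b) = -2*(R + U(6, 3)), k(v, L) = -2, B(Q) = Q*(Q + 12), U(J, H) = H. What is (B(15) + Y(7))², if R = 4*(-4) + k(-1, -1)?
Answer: 185761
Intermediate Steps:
B(Q) = Q*(12 + Q)
R = -18 (R = 4*(-4) - 2 = -16 - 2 = -18)
Y(b) = 26 (Y(b) = -4 - 2*(-18 + 3) = -4 - 2*(-15) = -4 + 30 = 26)
(B(15) + Y(7))² = (15*(12 + 15) + 26)² = (15*27 + 26)² = (405 + 26)² = 431² = 185761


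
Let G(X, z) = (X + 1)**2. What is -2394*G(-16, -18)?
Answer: -538650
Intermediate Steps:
G(X, z) = (1 + X)**2
-2394*G(-16, -18) = -2394*(1 - 16)**2 = -2394*(-15)**2 = -2394*225 = -538650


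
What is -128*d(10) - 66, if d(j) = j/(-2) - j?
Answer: 1854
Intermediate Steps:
d(j) = -3*j/2 (d(j) = j*(-1/2) - j = -j/2 - j = -3*j/2)
-128*d(10) - 66 = -(-192)*10 - 66 = -128*(-15) - 66 = 1920 - 66 = 1854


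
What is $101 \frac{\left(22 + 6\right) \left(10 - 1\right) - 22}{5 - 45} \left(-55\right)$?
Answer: $\frac{127765}{4} \approx 31941.0$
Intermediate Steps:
$101 \frac{\left(22 + 6\right) \left(10 - 1\right) - 22}{5 - 45} \left(-55\right) = 101 \frac{28 \cdot 9 - 22}{-40} \left(-55\right) = 101 \left(252 - 22\right) \left(- \frac{1}{40}\right) \left(-55\right) = 101 \cdot 230 \left(- \frac{1}{40}\right) \left(-55\right) = 101 \left(- \frac{23}{4}\right) \left(-55\right) = \left(- \frac{2323}{4}\right) \left(-55\right) = \frac{127765}{4}$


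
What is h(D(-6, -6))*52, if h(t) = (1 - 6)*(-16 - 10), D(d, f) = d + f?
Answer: 6760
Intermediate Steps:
h(t) = 130 (h(t) = -5*(-26) = 130)
h(D(-6, -6))*52 = 130*52 = 6760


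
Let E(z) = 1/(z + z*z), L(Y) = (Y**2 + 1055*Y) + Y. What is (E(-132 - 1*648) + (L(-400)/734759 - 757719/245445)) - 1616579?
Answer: -11809670029845040534411/7305331114959540 ≈ -1.6166e+6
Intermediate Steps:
L(Y) = Y**2 + 1056*Y
E(z) = 1/(z + z**2)
(E(-132 - 1*648) + (L(-400)/734759 - 757719/245445)) - 1616579 = (1/((-132 - 1*648)*(1 + (-132 - 1*648))) + (-400*(1056 - 400)/734759 - 757719/245445)) - 1616579 = (1/((-132 - 648)*(1 + (-132 - 648))) + (-400*656*(1/734759) - 757719*1/245445)) - 1616579 = (1/((-780)*(1 - 780)) + (-262400*1/734759 - 252573/81815)) - 1616579 = (-1/780/(-779) + (-262400/734759 - 252573/81815)) - 1616579 = (-1/780*(-1/779) - 207048540907/60114307585) - 1616579 = (1/607620 - 207048540907/60114307585) - 1616579 = -25161354862320751/7305331114959540 - 1616579 = -11809670029845040534411/7305331114959540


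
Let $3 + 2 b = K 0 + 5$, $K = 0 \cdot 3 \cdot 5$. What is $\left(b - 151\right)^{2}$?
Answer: $22500$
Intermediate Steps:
$K = 0$ ($K = 0 \cdot 5 = 0$)
$b = 1$ ($b = - \frac{3}{2} + \frac{0 \cdot 0 + 5}{2} = - \frac{3}{2} + \frac{0 + 5}{2} = - \frac{3}{2} + \frac{1}{2} \cdot 5 = - \frac{3}{2} + \frac{5}{2} = 1$)
$\left(b - 151\right)^{2} = \left(1 - 151\right)^{2} = \left(-150\right)^{2} = 22500$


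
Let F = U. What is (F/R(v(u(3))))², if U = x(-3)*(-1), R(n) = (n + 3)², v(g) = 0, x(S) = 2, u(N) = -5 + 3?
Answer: 4/81 ≈ 0.049383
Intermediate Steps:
u(N) = -2
R(n) = (3 + n)²
U = -2 (U = 2*(-1) = -2)
F = -2
(F/R(v(u(3))))² = (-2/(3 + 0)²)² = (-2/(3²))² = (-2/9)² = 4/81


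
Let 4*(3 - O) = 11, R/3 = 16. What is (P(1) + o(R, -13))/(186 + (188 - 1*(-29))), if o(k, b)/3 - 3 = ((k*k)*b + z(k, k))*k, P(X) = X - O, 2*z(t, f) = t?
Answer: -17238489/1612 ≈ -10694.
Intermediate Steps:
R = 48 (R = 3*16 = 48)
z(t, f) = t/2
O = ¼ (O = 3 - ¼*11 = 3 - 11/4 = ¼ ≈ 0.25000)
P(X) = -¼ + X (P(X) = X - 1*¼ = X - ¼ = -¼ + X)
o(k, b) = 9 + 3*k*(k/2 + b*k²) (o(k, b) = 9 + 3*(((k*k)*b + k/2)*k) = 9 + 3*((k²*b + k/2)*k) = 9 + 3*((b*k² + k/2)*k) = 9 + 3*((k/2 + b*k²)*k) = 9 + 3*(k*(k/2 + b*k²)) = 9 + 3*k*(k/2 + b*k²))
(P(1) + o(R, -13))/(186 + (188 - 1*(-29))) = ((-¼ + 1) + (9 + (3/2)*48² + 3*(-13)*48³))/(186 + (188 - 1*(-29))) = (¾ + (9 + (3/2)*2304 + 3*(-13)*110592))/(186 + (188 + 29)) = (¾ + (9 + 3456 - 4313088))/(186 + 217) = (¾ - 4309623)/403 = -17238489/4*1/403 = -17238489/1612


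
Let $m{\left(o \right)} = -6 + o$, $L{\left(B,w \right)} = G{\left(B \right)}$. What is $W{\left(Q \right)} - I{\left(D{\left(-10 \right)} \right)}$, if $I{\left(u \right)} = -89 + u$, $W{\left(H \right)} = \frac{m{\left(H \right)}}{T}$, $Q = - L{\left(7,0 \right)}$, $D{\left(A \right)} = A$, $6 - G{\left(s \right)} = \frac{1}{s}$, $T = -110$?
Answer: $\frac{76313}{770} \approx 99.108$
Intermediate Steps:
$G{\left(s \right)} = 6 - \frac{1}{s}$
$L{\left(B,w \right)} = 6 - \frac{1}{B}$
$Q = - \frac{41}{7}$ ($Q = - (6 - \frac{1}{7}) = \left(-1\right) \frac{41}{7} = - \frac{41}{7} \approx -5.8571$)
$W{\left(H \right)} = \frac{3}{55} - \frac{H}{110}$ ($W{\left(H \right)} = \frac{-6 + H}{-110} = \left(-6 + H\right) \left(- \frac{1}{110}\right) = \frac{3}{55} - \frac{H}{110}$)
$W{\left(Q \right)} - I{\left(D{\left(-10 \right)} \right)} = \left(\frac{3}{55} - - \frac{41}{770}\right) - \left(-89 - 10\right) = \left(\frac{3}{55} + \frac{41}{770}\right) - -99 = \frac{83}{770} + 99 = \frac{76313}{770}$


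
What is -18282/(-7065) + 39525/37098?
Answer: 35461843/9707310 ≈ 3.6531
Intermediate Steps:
-18282/(-7065) + 39525/37098 = -18282*(-1/7065) + 39525*(1/37098) = 6094/2355 + 13175/12366 = 35461843/9707310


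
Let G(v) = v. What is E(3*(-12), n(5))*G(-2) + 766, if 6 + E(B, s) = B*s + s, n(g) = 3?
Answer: 988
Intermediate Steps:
E(B, s) = -6 + s + B*s (E(B, s) = -6 + (B*s + s) = -6 + (s + B*s) = -6 + s + B*s)
E(3*(-12), n(5))*G(-2) + 766 = (-6 + 3 + (3*(-12))*3)*(-2) + 766 = (-6 + 3 - 36*3)*(-2) + 766 = (-6 + 3 - 108)*(-2) + 766 = -111*(-2) + 766 = 222 + 766 = 988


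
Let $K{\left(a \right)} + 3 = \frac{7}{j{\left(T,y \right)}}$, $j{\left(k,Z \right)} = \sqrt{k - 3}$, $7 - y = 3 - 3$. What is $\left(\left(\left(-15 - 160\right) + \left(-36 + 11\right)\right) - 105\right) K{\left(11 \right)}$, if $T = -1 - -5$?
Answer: $-1220$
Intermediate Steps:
$y = 7$ ($y = 7 - \left(3 - 3\right) = 7 - 0 = 7 + 0 = 7$)
$T = 4$ ($T = -1 + 5 = 4$)
$j{\left(k,Z \right)} = \sqrt{-3 + k}$
$K{\left(a \right)} = 4$ ($K{\left(a \right)} = -3 + \frac{7}{\sqrt{-3 + 4}} = -3 + \frac{7}{\sqrt{1}} = -3 + \frac{7}{1} = -3 + 7 \cdot 1 = -3 + 7 = 4$)
$\left(\left(\left(-15 - 160\right) + \left(-36 + 11\right)\right) - 105\right) K{\left(11 \right)} = \left(\left(\left(-15 - 160\right) + \left(-36 + 11\right)\right) - 105\right) 4 = \left(\left(-175 - 25\right) - 105\right) 4 = \left(-200 - 105\right) 4 = \left(-305\right) 4 = -1220$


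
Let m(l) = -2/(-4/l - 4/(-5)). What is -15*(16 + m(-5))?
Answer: -885/4 ≈ -221.25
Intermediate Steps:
m(l) = -2/(⅘ - 4/l) (m(l) = -2/(-4/l - 4*(-⅕)) = -2/(-4/l + ⅘) = -2/(⅘ - 4/l))
-15*(16 + m(-5)) = -15*(16 - 5*(-5)/(-10 + 2*(-5))) = -15*(16 - 5*(-5)/(-10 - 10)) = -15*(16 - 5*(-5)/(-20)) = -15*(16 - 5*(-5)*(-1/20)) = -15*(16 - 5/4) = -15*59/4 = -885/4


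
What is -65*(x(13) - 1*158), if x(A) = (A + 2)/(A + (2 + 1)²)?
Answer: 224965/22 ≈ 10226.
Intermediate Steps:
x(A) = (2 + A)/(9 + A) (x(A) = (2 + A)/(A + 3²) = (2 + A)/(A + 9) = (2 + A)/(9 + A))
-65*(x(13) - 1*158) = -65*((2 + 13)/(9 + 13) - 1*158) = -65*(15/22 - 158) = -65*(-3461/22) = 224965/22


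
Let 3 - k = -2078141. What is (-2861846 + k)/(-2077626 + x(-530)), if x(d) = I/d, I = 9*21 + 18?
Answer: 138454020/367047329 ≈ 0.37721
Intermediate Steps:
k = 2078144 (k = 3 - 1*(-2078141) = 3 + 2078141 = 2078144)
I = 207 (I = 189 + 18 = 207)
x(d) = 207/d
(-2861846 + k)/(-2077626 + x(-530)) = (-2861846 + 2078144)/(-2077626 + 207/(-530)) = -783702/(-2077626 + 207*(-1/530)) = -783702/(-2077626 - 207/530) = -783702/(-1101141987/530) = -783702*(-530/1101141987) = 138454020/367047329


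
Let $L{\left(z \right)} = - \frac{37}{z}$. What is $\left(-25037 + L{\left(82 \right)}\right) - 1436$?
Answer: $- \frac{2170823}{82} \approx -26473.0$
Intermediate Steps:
$\left(-25037 + L{\left(82 \right)}\right) - 1436 = \left(-25037 - \frac{37}{82}\right) - 1436 = - \frac{2053071}{82} - 1436 = - \frac{2170823}{82}$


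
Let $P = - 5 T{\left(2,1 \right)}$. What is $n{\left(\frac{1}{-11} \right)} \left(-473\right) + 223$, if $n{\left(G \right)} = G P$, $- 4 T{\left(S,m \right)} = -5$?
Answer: $- \frac{183}{4} \approx -45.75$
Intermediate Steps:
$T{\left(S,m \right)} = \frac{5}{4}$ ($T{\left(S,m \right)} = \left(- \frac{1}{4}\right) \left(-5\right) = \frac{5}{4}$)
$P = - \frac{25}{4}$ ($P = \left(-5\right) \frac{5}{4} = - \frac{25}{4} \approx -6.25$)
$n{\left(G \right)} = - \frac{25 G}{4}$ ($n{\left(G \right)} = G \left(- \frac{25}{4}\right) = - \frac{25 G}{4}$)
$n{\left(\frac{1}{-11} \right)} \left(-473\right) + 223 = - \frac{25}{4 \left(-11\right)} \left(-473\right) + 223 = \left(- \frac{25}{4}\right) \left(- \frac{1}{11}\right) \left(-473\right) + 223 = \frac{25}{44} \left(-473\right) + 223 = - \frac{1075}{4} + 223 = - \frac{183}{4}$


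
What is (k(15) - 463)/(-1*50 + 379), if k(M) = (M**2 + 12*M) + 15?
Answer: -43/329 ≈ -0.13070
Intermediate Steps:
k(M) = 15 + M**2 + 12*M
(k(15) - 463)/(-1*50 + 379) = ((15 + 15**2 + 12*15) - 463)/(-1*50 + 379) = ((15 + 225 + 180) - 463)/(-50 + 379) = (420 - 463)/329 = -43*1/329 = -43/329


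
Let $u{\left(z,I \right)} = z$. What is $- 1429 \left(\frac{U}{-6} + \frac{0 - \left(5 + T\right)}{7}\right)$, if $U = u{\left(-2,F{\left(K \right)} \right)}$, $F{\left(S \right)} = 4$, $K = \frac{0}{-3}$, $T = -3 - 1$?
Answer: $- \frac{5716}{21} \approx -272.19$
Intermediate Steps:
$T = -4$ ($T = -3 - 1 = -4$)
$K = 0$ ($K = 0 \left(- \frac{1}{3}\right) = 0$)
$U = -2$
$- 1429 \left(\frac{U}{-6} + \frac{0 - \left(5 + T\right)}{7}\right) = - 1429 \left(- \frac{2}{-6} + \frac{0 - 1}{7}\right) = - 1429 \left(\left(-2\right) \left(- \frac{1}{6}\right) + \left(0 + \left(-5 + 4\right)\right) \frac{1}{7}\right) = - 1429 \left(\frac{1}{3} + \left(0 - 1\right) \frac{1}{7}\right) = - 1429 \left(\frac{1}{3} - \frac{1}{7}\right) = \left(-1429\right) \frac{4}{21} = - \frac{5716}{21}$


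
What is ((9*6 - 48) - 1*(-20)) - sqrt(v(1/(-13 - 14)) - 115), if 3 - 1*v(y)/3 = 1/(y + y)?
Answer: 26 - I*sqrt(262)/2 ≈ 26.0 - 8.0932*I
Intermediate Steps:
v(y) = 9 - 3/(2*y) (v(y) = 9 - 3/(y + y) = 9 - 3*1/(2*y) = 9 - 3/(2*y))
((9*6 - 48) - 1*(-20)) - sqrt(v(1/(-13 - 14)) - 115) = ((9*6 - 48) - 1*(-20)) - sqrt((9 - 3/(2*(1/(-13 - 14)))) - 115) = ((54 - 48) + 20) - sqrt((9 - 3/(2*(1/(-27)))) - 115) = (6 + 20) - sqrt((9 - 3/(2*(-1/27))) - 115) = 26 - sqrt((9 - 3/2*(-27)) - 115) = 26 - sqrt((9 + 81/2) - 115) = 26 - sqrt(99/2 - 115) = 26 - sqrt(-131/2) = 26 - I*sqrt(262)/2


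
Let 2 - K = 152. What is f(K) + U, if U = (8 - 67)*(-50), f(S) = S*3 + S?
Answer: 2350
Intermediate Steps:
K = -150 (K = 2 - 1*152 = 2 - 152 = -150)
f(S) = 4*S (f(S) = 3*S + S = 4*S)
U = 2950 (U = -59*(-50) = 2950)
f(K) + U = 4*(-150) + 2950 = -600 + 2950 = 2350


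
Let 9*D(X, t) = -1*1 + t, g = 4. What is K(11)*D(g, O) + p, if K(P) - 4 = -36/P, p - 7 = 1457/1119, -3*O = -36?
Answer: 30854/3357 ≈ 9.1909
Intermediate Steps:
O = 12 (O = -⅓*(-36) = 12)
D(X, t) = -⅑ + t/9 (D(X, t) = (-1*1 + t)/9 = (-1 + t)/9 = -⅑ + t/9)
p = 9290/1119 (p = 7 + 1457/1119 = 9290/1119 ≈ 8.3021)
K(P) = 4 - 36/P
K(11)*D(g, O) + p = (4 - 36/11)*(-⅑ + (⅑)*12) + 9290/1119 = (4 - 36*1/11)*(-⅑ + 4/3) + 9290/1119 = (4 - 36/11)*(11/9) + 9290/1119 = (8/11)*(11/9) + 9290/1119 = 8/9 + 9290/1119 = 30854/3357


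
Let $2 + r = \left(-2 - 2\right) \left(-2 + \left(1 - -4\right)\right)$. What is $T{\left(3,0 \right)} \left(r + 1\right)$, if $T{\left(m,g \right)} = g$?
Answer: $0$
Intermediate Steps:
$r = -14$ ($r = -2 + \left(-2 - 2\right) \left(-2 + \left(1 - -4\right)\right) = -2 - 4 \left(-2 + \left(1 + 4\right)\right) = -2 - 4 \left(-2 + 5\right) = -2 - 12 = -14$)
$T{\left(3,0 \right)} \left(r + 1\right) = 0 \left(-14 + 1\right) = 0 \left(-13\right) = 0$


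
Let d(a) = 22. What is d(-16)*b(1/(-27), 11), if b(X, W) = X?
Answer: -22/27 ≈ -0.81481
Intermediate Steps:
d(-16)*b(1/(-27), 11) = 22/(-27) = 22*(-1/27) = -22/27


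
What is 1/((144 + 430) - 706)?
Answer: -1/132 ≈ -0.0075758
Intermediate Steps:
1/((144 + 430) - 706) = 1/(574 - 706) = 1/(-132) = -1/132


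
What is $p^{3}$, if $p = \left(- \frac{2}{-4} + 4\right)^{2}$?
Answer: $\frac{531441}{64} \approx 8303.8$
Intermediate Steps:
$p = \frac{81}{4}$ ($p = \left(\left(-2\right) \left(- \frac{1}{4}\right) + 4\right)^{2} = \left(\frac{1}{2} + 4\right)^{2} = \left(\frac{9}{2}\right)^{2} = \frac{81}{4} \approx 20.25$)
$p^{3} = \left(\frac{81}{4}\right)^{3} = \frac{531441}{64}$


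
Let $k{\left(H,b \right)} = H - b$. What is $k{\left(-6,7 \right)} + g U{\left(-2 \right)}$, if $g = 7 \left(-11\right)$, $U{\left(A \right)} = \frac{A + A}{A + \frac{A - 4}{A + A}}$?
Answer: $-629$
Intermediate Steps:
$U{\left(A \right)} = \frac{2 A}{A + \frac{-4 + A}{2 A}}$
$g = -77$
$k{\left(-6,7 \right)} + g U{\left(-2 \right)} = \left(-6 - 7\right) - 77 \frac{4 \left(-2\right)^{2}}{-4 - 2 + 2 \left(-2\right)^{2}} = \left(-6 - 7\right) - 77 \cdot 4 \cdot 4 \frac{1}{-4 - 2 + 2 \cdot 4} = -13 - 77 \cdot 4 \cdot 4 \frac{1}{-4 - 2 + 8} = -13 - 77 \cdot 4 \cdot 4 \cdot \frac{1}{2} = -13 - 616 = -629$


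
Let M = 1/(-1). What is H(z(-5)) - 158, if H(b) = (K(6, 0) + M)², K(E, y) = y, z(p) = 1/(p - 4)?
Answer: -157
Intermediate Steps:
z(p) = 1/(-4 + p)
M = -1
H(b) = 1 (H(b) = (0 - 1)² = (-1)² = 1)
H(z(-5)) - 158 = 1 - 158 = -157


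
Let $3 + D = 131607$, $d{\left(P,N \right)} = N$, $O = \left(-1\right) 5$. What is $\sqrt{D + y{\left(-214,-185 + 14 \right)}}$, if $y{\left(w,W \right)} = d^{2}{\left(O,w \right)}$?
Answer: $10 \sqrt{1774} \approx 421.19$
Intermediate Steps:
$O = -5$
$D = 131604$ ($D = -3 + 131607 = 131604$)
$y{\left(w,W \right)} = w^{2}$
$\sqrt{D + y{\left(-214,-185 + 14 \right)}} = \sqrt{131604 + \left(-214\right)^{2}} = \sqrt{131604 + 45796} = \sqrt{177400} = 10 \sqrt{1774}$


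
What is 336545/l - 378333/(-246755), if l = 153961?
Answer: 4872161672/1310022295 ≈ 3.7191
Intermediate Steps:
336545/l - 378333/(-246755) = 336545/153961 - 378333/(-246755) = 336545*(1/153961) - 378333*(-1/246755) = 11605/5309 + 378333/246755 = 4872161672/1310022295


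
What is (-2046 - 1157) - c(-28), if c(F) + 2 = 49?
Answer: -3250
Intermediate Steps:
c(F) = 47 (c(F) = -2 + 49 = 47)
(-2046 - 1157) - c(-28) = (-2046 - 1157) - 1*47 = -3203 - 47 = -3250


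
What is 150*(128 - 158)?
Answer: -4500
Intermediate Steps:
150*(128 - 158) = 150*(-30) = -4500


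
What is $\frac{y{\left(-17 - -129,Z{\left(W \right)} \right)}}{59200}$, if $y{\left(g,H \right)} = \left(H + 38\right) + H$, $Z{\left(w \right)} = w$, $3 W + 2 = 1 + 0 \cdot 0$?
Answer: $\frac{7}{11100} \approx 0.00063063$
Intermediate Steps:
$W = - \frac{1}{3}$ ($W = - \frac{2}{3} + \frac{1 + 0 \cdot 0}{3} = - \frac{2}{3} + \frac{1 + 0}{3} = - \frac{2}{3} + \frac{1}{3} \cdot 1 = - \frac{2}{3} + \frac{1}{3} = - \frac{1}{3} \approx -0.33333$)
$y{\left(g,H \right)} = 38 + 2 H$ ($y{\left(g,H \right)} = \left(38 + H\right) + H = 38 + 2 H$)
$\frac{y{\left(-17 - -129,Z{\left(W \right)} \right)}}{59200} = \frac{38 + 2 \left(- \frac{1}{3}\right)}{59200} = \left(38 - \frac{2}{3}\right) \frac{1}{59200} = \frac{112}{3} \cdot \frac{1}{59200} = \frac{7}{11100}$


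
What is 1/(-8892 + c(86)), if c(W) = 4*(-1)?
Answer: -1/8896 ≈ -0.00011241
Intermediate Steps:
c(W) = -4
1/(-8892 + c(86)) = 1/(-8892 - 4) = 1/(-8896) = -1/8896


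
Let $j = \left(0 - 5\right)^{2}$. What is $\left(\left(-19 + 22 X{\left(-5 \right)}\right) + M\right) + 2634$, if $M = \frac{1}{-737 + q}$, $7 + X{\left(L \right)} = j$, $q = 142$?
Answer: $\frac{1791544}{595} \approx 3011.0$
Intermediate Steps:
$j = 25$ ($j = \left(-5\right)^{2} = 25$)
$X{\left(L \right)} = 18$ ($X{\left(L \right)} = -7 + 25 = 18$)
$M = - \frac{1}{595}$ ($M = \frac{1}{-737 + 142} = \frac{1}{-595} = - \frac{1}{595} \approx -0.0016807$)
$\left(\left(-19 + 22 X{\left(-5 \right)}\right) + M\right) + 2634 = \left(\left(-19 + 22 \cdot 18\right) - \frac{1}{595}\right) + 2634 = \left(\left(-19 + 396\right) - \frac{1}{595}\right) + 2634 = \left(377 - \frac{1}{595}\right) + 2634 = \frac{224314}{595} + 2634 = \frac{1791544}{595}$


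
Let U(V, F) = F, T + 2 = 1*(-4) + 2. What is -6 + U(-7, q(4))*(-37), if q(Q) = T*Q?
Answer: 586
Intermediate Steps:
T = -4 (T = -2 + (1*(-4) + 2) = -2 + (-4 + 2) = -2 - 2 = -4)
q(Q) = -4*Q
-6 + U(-7, q(4))*(-37) = -6 - 4*4*(-37) = -6 - 16*(-37) = -6 + 592 = 586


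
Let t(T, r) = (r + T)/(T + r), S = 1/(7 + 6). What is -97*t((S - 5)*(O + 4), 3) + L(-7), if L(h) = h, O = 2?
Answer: -104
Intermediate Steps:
S = 1/13 ≈ 0.076923
t(T, r) = 1 (t(T, r) = (T + r)/(T + r) = 1)
-97*t((S - 5)*(O + 4), 3) + L(-7) = -97*1 - 7 = -97 - 7 = -104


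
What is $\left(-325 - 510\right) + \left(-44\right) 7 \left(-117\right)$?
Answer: $35201$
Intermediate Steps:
$\left(-325 - 510\right) + \left(-44\right) 7 \left(-117\right) = -835 - -36036 = -835 + 36036 = 35201$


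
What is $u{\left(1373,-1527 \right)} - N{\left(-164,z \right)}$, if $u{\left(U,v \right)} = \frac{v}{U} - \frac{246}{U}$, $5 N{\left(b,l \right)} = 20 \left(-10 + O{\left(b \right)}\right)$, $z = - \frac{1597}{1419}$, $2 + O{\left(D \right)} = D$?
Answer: $\frac{964819}{1373} \approx 702.71$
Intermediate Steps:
$O{\left(D \right)} = -2 + D$
$z = - \frac{1597}{1419}$ ($z = \left(-1597\right) \frac{1}{1419} = - \frac{1597}{1419} \approx -1.1254$)
$N{\left(b,l \right)} = -48 + 4 b$ ($N{\left(b,l \right)} = \frac{20 \left(-10 + \left(-2 + b\right)\right)}{5} = \frac{20 \left(-12 + b\right)}{5} = \frac{-240 + 20 b}{5} = -48 + 4 b$)
$u{\left(U,v \right)} = - \frac{246}{U} + \frac{v}{U}$
$u{\left(1373,-1527 \right)} - N{\left(-164,z \right)} = \frac{-246 - 1527}{1373} - \left(-48 + 4 \left(-164\right)\right) = \frac{1}{1373} \left(-1773\right) - \left(-48 - 656\right) = - \frac{1773}{1373} - -704 = - \frac{1773}{1373} + 704 = \frac{964819}{1373}$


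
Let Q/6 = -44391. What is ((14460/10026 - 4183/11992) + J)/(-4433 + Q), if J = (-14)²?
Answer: -3949482799/5426040734328 ≈ -0.00072788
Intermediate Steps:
Q = -266346 (Q = 6*(-44391) = -266346)
J = 196
((14460/10026 - 4183/11992) + J)/(-4433 + Q) = ((14460/10026 - 4183/11992) + 196)/(-4433 - 266346) = ((14460*(1/10026) - 4183*1/11992) + 196)/(-270779) = ((2410/1671 - 4183/11992) + 196)*(-1/270779) = (21910927/20038632 + 196)*(-1/270779) = (3949482799/20038632)*(-1/270779) = -3949482799/5426040734328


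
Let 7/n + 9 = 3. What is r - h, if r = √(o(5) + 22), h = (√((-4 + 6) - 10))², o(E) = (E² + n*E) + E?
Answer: 8 + √1662/6 ≈ 14.795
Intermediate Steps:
n = -7/6 (n = 7/(-9 + 3) = 7/(-6) = 7*(-⅙) = -7/6 ≈ -1.1667)
o(E) = E² - E/6 (o(E) = (E² - 7*E/6) + E = E² - E/6)
h = -8 (h = (√(2 - 10))² = (√(-8))² = (2*I*√2)² = -8)
r = √1662/6 (r = √(5*(-⅙ + 5) + 22) = √(5*(29/6) + 22) = √(145/6 + 22) = √(277/6) = √1662/6 ≈ 6.7946)
r - h = √1662/6 - 1*(-8) = √1662/6 + 8 = 8 + √1662/6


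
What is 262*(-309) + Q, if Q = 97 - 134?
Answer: -80995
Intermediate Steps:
Q = -37
262*(-309) + Q = 262*(-309) - 37 = -80958 - 37 = -80995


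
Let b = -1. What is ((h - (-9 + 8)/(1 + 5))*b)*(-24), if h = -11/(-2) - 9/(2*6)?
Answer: 118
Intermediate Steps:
h = 19/4 (h = -11*(-1/2) - 9/12 = 11/2 - 9*1/12 = 11/2 - 3/4 = 19/4 ≈ 4.7500)
((h - (-9 + 8)/(1 + 5))*b)*(-24) = ((19/4 - (-9 + 8)/(1 + 5))*(-1))*(-24) = ((19/4 - (-1)/6)*(-1))*(-24) = ((19/4 - 1*(-1/6))*(-1))*(-24) = ((19/4 + 1/6)*(-1))*(-24) = ((59/12)*(-1))*(-24) = -59/12*(-24) = 118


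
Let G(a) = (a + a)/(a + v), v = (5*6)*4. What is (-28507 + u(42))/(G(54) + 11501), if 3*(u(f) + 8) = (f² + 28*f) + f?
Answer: -798109/333547 ≈ -2.3928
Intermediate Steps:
v = 120 (v = 30*4 = 120)
G(a) = 2*a/(120 + a) (G(a) = (a + a)/(a + 120) = (2*a)/(120 + a) = 2*a/(120 + a))
u(f) = -8 + f²/3 + 29*f/3 (u(f) = -8 + ((f² + 28*f) + f)/3 = -8 + (f² + 29*f)/3 = -8 + (f²/3 + 29*f/3) = -8 + f²/3 + 29*f/3)
(-28507 + u(42))/(G(54) + 11501) = (-28507 + (-8 + (⅓)*42² + (29/3)*42))/(2*54/(120 + 54) + 11501) = (-28507 + (-8 + (⅓)*1764 + 406))/(2*54/174 + 11501) = (-28507 + (-8 + 588 + 406))/(2*54*(1/174) + 11501) = (-28507 + 986)/(18/29 + 11501) = -27521/333547/29 = -27521*29/333547 = -798109/333547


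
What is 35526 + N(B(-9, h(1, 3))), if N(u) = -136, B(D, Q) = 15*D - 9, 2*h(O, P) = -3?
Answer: 35390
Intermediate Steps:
h(O, P) = -3/2 (h(O, P) = (1/2)*(-3) = -3/2)
B(D, Q) = -9 + 15*D
35526 + N(B(-9, h(1, 3))) = 35526 - 136 = 35390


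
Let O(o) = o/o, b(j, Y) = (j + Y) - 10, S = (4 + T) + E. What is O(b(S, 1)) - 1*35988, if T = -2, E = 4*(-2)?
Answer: -35987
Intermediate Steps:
E = -8
S = -6 (S = (4 - 2) - 8 = 2 - 8 = -6)
b(j, Y) = -10 + Y + j (b(j, Y) = (Y + j) - 10 = -10 + Y + j)
O(o) = 1
O(b(S, 1)) - 1*35988 = 1 - 1*35988 = 1 - 35988 = -35987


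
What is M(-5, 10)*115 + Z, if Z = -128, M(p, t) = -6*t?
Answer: -7028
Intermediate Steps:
M(-5, 10)*115 + Z = -6*10*115 - 128 = -60*115 - 128 = -6900 - 128 = -7028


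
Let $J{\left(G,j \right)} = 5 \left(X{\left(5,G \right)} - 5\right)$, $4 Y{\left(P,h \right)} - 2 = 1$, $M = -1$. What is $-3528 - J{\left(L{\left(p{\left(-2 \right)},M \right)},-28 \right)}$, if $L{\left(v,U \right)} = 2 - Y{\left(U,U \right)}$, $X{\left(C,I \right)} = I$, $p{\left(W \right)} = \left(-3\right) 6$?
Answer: $- \frac{14037}{4} \approx -3509.3$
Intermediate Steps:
$p{\left(W \right)} = -18$
$Y{\left(P,h \right)} = \frac{3}{4}$ ($Y{\left(P,h \right)} = \frac{1}{2} + \frac{1}{4} \cdot 1 = \frac{1}{2} + \frac{1}{4} = \frac{3}{4}$)
$L{\left(v,U \right)} = \frac{5}{4}$ ($L{\left(v,U \right)} = 2 - \frac{3}{4} = \frac{5}{4}$)
$J{\left(G,j \right)} = -25 + 5 G$ ($J{\left(G,j \right)} = 5 \left(G - 5\right) = 5 \left(-5 + G\right) = -25 + 5 G$)
$-3528 - J{\left(L{\left(p{\left(-2 \right)},M \right)},-28 \right)} = -3528 - \left(-25 + 5 \cdot \frac{5}{4}\right) = -3528 - \left(-25 + \frac{25}{4}\right) = -3528 - - \frac{75}{4} = -3528 + \frac{75}{4} = - \frac{14037}{4}$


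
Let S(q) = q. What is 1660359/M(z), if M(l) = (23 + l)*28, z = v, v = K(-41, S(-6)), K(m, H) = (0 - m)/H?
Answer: 4981077/1358 ≈ 3667.9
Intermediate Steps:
K(m, H) = -m/H (K(m, H) = (-m)/H = -m/H)
v = -41/6 (v = -1*(-41)/(-6) = -1*(-41)*(-⅙) = -41/6 ≈ -6.8333)
z = -41/6 ≈ -6.8333
M(l) = 644 + 28*l
1660359/M(z) = 1660359/(644 + 28*(-41/6)) = 1660359/(644 - 574/3) = 1660359/(1358/3) = 1660359*(3/1358) = 4981077/1358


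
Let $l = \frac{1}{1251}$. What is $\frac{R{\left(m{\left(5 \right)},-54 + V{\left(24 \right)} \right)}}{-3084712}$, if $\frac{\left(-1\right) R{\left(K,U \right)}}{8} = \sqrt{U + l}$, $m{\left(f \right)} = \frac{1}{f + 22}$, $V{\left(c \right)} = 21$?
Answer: $\frac{i \sqrt{5738198}}{160790613} \approx 1.4898 \cdot 10^{-5} i$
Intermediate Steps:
$l = \frac{1}{1251} \approx 0.00079936$
$m{\left(f \right)} = \frac{1}{22 + f}$
$R{\left(K,U \right)} = - 8 \sqrt{\frac{1}{1251} + U}$ ($R{\left(K,U \right)} = - 8 \sqrt{U + \frac{1}{1251}} = - 8 \sqrt{\frac{1}{1251} + U}$)
$\frac{R{\left(m{\left(5 \right)},-54 + V{\left(24 \right)} \right)}}{-3084712} = \frac{\left(- \frac{8}{417}\right) \sqrt{139 + 173889 \left(-54 + 21\right)}}{-3084712} = - \frac{8 \sqrt{139 + 173889 \left(-33\right)}}{417} \left(- \frac{1}{3084712}\right) = - \frac{8 \sqrt{139 - 5738337}}{417} \left(- \frac{1}{3084712}\right) = - \frac{8 \sqrt{-5738198}}{417} \left(- \frac{1}{3084712}\right) = - \frac{8 i \sqrt{5738198}}{417} \left(- \frac{1}{3084712}\right) = \frac{i \sqrt{5738198}}{160790613}$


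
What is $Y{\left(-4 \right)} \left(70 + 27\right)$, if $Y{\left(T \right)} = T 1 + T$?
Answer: $-776$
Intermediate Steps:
$Y{\left(T \right)} = 2 T$ ($Y{\left(T \right)} = T + T = 2 T$)
$Y{\left(-4 \right)} \left(70 + 27\right) = 2 \left(-4\right) \left(70 + 27\right) = \left(-8\right) 97 = -776$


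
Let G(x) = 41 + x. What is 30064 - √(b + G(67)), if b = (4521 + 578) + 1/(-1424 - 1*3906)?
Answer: 30064 - 3*√16436126330/5330 ≈ 29992.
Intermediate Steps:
b = 27177669/5330 (b = 5099 + 1/(-1424 - 3906) = 5099 + 1/(-5330) = 5099 - 1/5330 = 27177669/5330 ≈ 5099.0)
30064 - √(b + G(67)) = 30064 - √(27177669/5330 + (41 + 67)) = 30064 - √(27177669/5330 + 108) = 30064 - √(27753309/5330) = 30064 - 3*√16436126330/5330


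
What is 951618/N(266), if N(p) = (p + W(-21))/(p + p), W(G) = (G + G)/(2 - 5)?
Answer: 9040371/5 ≈ 1.8081e+6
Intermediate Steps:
W(G) = -2*G/3 (W(G) = (2*G)/(-3) = (2*G)*(-⅓) = -2*G/3)
N(p) = (14 + p)/(2*p) (N(p) = (p - ⅔*(-21))/(p + p) = (p + 14)/((2*p)) = (14 + p)*(1/(2*p)) = (14 + p)/(2*p))
951618/N(266) = 951618/(((½)*(14 + 266)/266)) = 951618/(((½)*(1/266)*280)) = 951618/(10/19) = 951618*(19/10) = 9040371/5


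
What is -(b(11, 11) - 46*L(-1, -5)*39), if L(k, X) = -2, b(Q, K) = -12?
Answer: -3576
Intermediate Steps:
-(b(11, 11) - 46*L(-1, -5)*39) = -(-12 - (-92)*39) = -(-12 - 46*(-78)) = -(-12 + 3588) = -1*3576 = -3576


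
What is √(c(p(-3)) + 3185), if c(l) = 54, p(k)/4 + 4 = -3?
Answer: √3239 ≈ 56.912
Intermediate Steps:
p(k) = -28 (p(k) = -16 + 4*(-3) = -16 - 12 = -28)
√(c(p(-3)) + 3185) = √(54 + 3185) = √3239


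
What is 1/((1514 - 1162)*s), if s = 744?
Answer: 1/261888 ≈ 3.8184e-6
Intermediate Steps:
1/((1514 - 1162)*s) = 1/((1514 - 1162)*744) = 1/(352*744) = 1/261888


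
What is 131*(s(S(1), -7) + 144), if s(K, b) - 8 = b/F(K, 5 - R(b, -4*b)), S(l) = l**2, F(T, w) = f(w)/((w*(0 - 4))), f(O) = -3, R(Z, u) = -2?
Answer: 34060/3 ≈ 11353.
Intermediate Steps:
F(T, w) = 3/(4*w) (F(T, w) = -3*1/(w*(0 - 4)) = -3*(-1/(4*w)) = -(-3)/(4*w) = 3/(4*w))
s(K, b) = 8 + 28*b/3 (s(K, b) = 8 + b/((3/(4*(5 - 1*(-2))))) = 8 + b/((3/(4*(5 + 2)))) = 8 + b/(((3/4)/7)) = 8 + b/(((3/4)*(1/7))) = 8 + b/(3/28) = 8 + b*(28/3) = 8 + 28*b/3)
131*(s(S(1), -7) + 144) = 131*((8 + (28/3)*(-7)) + 144) = 131*((8 - 196/3) + 144) = 131*(-172/3 + 144) = 131*(260/3) = 34060/3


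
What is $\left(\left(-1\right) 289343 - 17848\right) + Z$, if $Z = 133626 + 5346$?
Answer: $-168219$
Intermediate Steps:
$Z = 138972$
$\left(\left(-1\right) 289343 - 17848\right) + Z = \left(\left(-1\right) 289343 - 17848\right) + 138972 = \left(-289343 - 17848\right) + 138972 = -307191 + 138972 = -168219$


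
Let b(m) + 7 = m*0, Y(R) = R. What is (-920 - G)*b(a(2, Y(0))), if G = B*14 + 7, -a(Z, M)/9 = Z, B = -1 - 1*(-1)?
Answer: 6489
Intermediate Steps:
B = 0 (B = -1 + 1 = 0)
a(Z, M) = -9*Z
G = 7 (G = 0*14 + 7 = 0 + 7 = 7)
b(m) = -7 (b(m) = -7 + m*0 = -7 + 0 = -7)
(-920 - G)*b(a(2, Y(0))) = (-920 - 1*7)*(-7) = (-920 - 7)*(-7) = -927*(-7) = 6489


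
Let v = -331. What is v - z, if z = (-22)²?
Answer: -815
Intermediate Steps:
z = 484
v - z = -331 - 1*484 = -331 - 484 = -815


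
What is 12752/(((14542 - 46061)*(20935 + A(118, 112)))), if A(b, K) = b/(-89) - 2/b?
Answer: -33480376/1732325750523 ≈ -1.9327e-5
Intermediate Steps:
A(b, K) = -2/b - b/89 (A(b, K) = b*(-1/89) - 2/b = -b/89 - 2/b = -2/b - b/89)
12752/(((14542 - 46061)*(20935 + A(118, 112)))) = 12752/(((14542 - 46061)*(20935 + (-2/118 - 1/89*118)))) = 12752/((-31519*(20935 + (-2*1/118 - 118/89)))) = 12752/((-31519*(20935 + (-1/59 - 118/89)))) = 12752/((-31519*(20935 - 7051/5251))) = 12752/((-31519*109922634/5251)) = 12752/(-3464651501046/5251) = 12752*(-5251/3464651501046) = -33480376/1732325750523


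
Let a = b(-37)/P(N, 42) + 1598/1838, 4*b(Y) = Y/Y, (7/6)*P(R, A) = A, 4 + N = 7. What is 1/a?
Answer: 132336/115975 ≈ 1.1411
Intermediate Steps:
N = 3 (N = -4 + 7 = 3)
P(R, A) = 6*A/7
b(Y) = ¼ (b(Y) = (Y/Y)/4 = (¼)*1 = ¼)
a = 115975/132336 (a = 1/(4*(((6/7)*42))) + 1598/1838 = (¼)/36 + 1598*(1/1838) = (¼)*(1/36) + 799/919 = 1/144 + 799/919 = 115975/132336 ≈ 0.87637)
1/a = 1/(115975/132336) = 132336/115975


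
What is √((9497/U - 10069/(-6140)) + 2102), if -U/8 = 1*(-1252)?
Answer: √31092276134729810/3843640 ≈ 45.876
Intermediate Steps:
U = 10016 (U = -8*(-1252) = 10016)
√((9497/U - 10069/(-6140)) + 2102) = √((9497/10016 - 10069/(-6140)) + 2102) = √((9497*(1/10016) - 10069*(-1/6140)) + 2102) = √((9497/10016 + 10069/6140) + 2102) = √(39790671/15374560 + 2102) = √(32357115791/15374560) = √31092276134729810/3843640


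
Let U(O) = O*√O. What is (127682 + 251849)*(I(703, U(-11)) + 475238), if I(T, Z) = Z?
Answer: 180367553378 - 4174841*I*√11 ≈ 1.8037e+11 - 1.3846e+7*I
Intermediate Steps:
U(O) = O^(3/2)
(127682 + 251849)*(I(703, U(-11)) + 475238) = (127682 + 251849)*((-11)^(3/2) + 475238) = 379531*(-11*I*√11 + 475238) = 379531*(475238 - 11*I*√11) = 180367553378 - 4174841*I*√11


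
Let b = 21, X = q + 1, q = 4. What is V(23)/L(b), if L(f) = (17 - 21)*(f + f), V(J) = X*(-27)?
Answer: 45/56 ≈ 0.80357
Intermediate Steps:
X = 5 (X = 4 + 1 = 5)
V(J) = -135 (V(J) = 5*(-27) = -135)
L(f) = -8*f
V(23)/L(b) = -135/((-8*21)) = -135/(-168) = -135*(-1/168) = 45/56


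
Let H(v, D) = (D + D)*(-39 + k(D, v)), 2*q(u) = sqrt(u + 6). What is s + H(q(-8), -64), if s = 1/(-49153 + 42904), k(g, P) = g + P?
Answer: 82386815/6249 - 64*I*sqrt(2) ≈ 13184.0 - 90.51*I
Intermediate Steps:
k(g, P) = P + g
q(u) = sqrt(6 + u)/2 (q(u) = sqrt(u + 6)/2 = sqrt(6 + u)/2)
H(v, D) = 2*D*(-39 + D + v) (H(v, D) = (D + D)*(-39 + (v + D)) = (2*D)*(-39 + (D + v)) = (2*D)*(-39 + D + v) = 2*D*(-39 + D + v))
s = -1/6249 (s = 1/(-6249) = -1/6249 ≈ -0.00016003)
s + H(q(-8), -64) = -1/6249 + 2*(-64)*(-39 - 64 + sqrt(6 - 8)/2) = -1/6249 + 2*(-64)*(-39 - 64 + sqrt(-2)/2) = -1/6249 + 2*(-64)*(-39 - 64 + (I*sqrt(2))/2) = -1/6249 + 2*(-64)*(-39 - 64 + I*sqrt(2)/2) = -1/6249 + 2*(-64)*(-103 + I*sqrt(2)/2) = -1/6249 + (13184 - 64*I*sqrt(2)) = 82386815/6249 - 64*I*sqrt(2)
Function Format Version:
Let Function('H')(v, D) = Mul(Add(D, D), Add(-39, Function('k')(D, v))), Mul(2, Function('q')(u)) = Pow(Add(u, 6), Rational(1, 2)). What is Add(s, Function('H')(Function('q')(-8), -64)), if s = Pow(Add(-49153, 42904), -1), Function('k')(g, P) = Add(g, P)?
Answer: Add(Rational(82386815, 6249), Mul(-64, I, Pow(2, Rational(1, 2)))) ≈ Add(13184., Mul(-90.510, I))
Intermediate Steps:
Function('k')(g, P) = Add(P, g)
Function('q')(u) = Mul(Rational(1, 2), Pow(Add(6, u), Rational(1, 2))) (Function('q')(u) = Mul(Rational(1, 2), Pow(Add(u, 6), Rational(1, 2))) = Mul(Rational(1, 2), Pow(Add(6, u), Rational(1, 2))))
Function('H')(v, D) = Mul(2, D, Add(-39, D, v)) (Function('H')(v, D) = Mul(Add(D, D), Add(-39, Add(v, D))) = Mul(Mul(2, D), Add(-39, Add(D, v))) = Mul(Mul(2, D), Add(-39, D, v)) = Mul(2, D, Add(-39, D, v)))
s = Rational(-1, 6249) (s = Pow(-6249, -1) = Rational(-1, 6249) ≈ -0.00016003)
Add(s, Function('H')(Function('q')(-8), -64)) = Add(Rational(-1, 6249), Mul(2, -64, Add(-39, -64, Mul(Rational(1, 2), Pow(Add(6, -8), Rational(1, 2)))))) = Add(Rational(-1, 6249), Mul(2, -64, Add(-39, -64, Mul(Rational(1, 2), Pow(-2, Rational(1, 2)))))) = Add(Rational(-1, 6249), Mul(2, -64, Add(-39, -64, Mul(Rational(1, 2), Mul(I, Pow(2, Rational(1, 2))))))) = Add(Rational(-1, 6249), Mul(2, -64, Add(-39, -64, Mul(Rational(1, 2), I, Pow(2, Rational(1, 2)))))) = Add(Rational(-1, 6249), Mul(2, -64, Add(-103, Mul(Rational(1, 2), I, Pow(2, Rational(1, 2)))))) = Add(Rational(-1, 6249), Add(13184, Mul(-64, I, Pow(2, Rational(1, 2))))) = Add(Rational(82386815, 6249), Mul(-64, I, Pow(2, Rational(1, 2))))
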